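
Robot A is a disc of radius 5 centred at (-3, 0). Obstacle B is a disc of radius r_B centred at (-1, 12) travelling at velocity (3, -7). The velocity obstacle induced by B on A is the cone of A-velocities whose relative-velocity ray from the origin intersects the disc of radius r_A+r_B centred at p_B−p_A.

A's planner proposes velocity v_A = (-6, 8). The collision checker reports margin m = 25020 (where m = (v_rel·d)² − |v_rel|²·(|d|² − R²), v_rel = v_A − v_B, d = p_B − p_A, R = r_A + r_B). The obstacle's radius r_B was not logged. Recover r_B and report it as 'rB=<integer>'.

m = 25020
d = (2, 12);  v_rel = (-9, 15),  |v_rel|² = 306
v_rel×d = (-9)·(12) − (15)·(2) = -138
since m = R²·306 − (-138)²:  R² = (19044 + 25020) / 306 = 144
R = √144 = 12  ⇒  r_B = 12 − 5 = 7

rB=7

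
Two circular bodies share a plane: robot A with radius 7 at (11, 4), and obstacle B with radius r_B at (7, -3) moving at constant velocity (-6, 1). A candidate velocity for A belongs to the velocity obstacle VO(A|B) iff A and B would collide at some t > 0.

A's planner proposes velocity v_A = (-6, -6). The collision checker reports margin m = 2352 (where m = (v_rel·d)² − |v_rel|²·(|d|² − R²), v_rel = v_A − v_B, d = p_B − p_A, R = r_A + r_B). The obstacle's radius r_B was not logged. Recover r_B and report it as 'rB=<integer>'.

m = 2352
d = (-4, -7);  v_rel = (0, -7),  |v_rel|² = 49
v_rel×d = (0)·(-7) − (-7)·(-4) = -28
since m = R²·49 − (-28)²:  R² = (784 + 2352) / 49 = 64
R = √64 = 8  ⇒  r_B = 8 − 7 = 1

rB=1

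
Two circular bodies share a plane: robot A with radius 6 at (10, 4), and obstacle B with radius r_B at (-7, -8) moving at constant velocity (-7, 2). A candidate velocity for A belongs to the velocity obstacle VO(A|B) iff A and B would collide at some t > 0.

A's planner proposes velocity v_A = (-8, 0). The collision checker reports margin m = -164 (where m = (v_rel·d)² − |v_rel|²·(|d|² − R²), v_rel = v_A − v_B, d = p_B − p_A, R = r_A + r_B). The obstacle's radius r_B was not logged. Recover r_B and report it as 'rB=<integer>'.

m = -164
d = (-17, -12);  v_rel = (-1, -2),  |v_rel|² = 5
v_rel×d = (-1)·(-12) − (-2)·(-17) = -22
since m = R²·5 − (-22)²:  R² = (484 + -164) / 5 = 64
R = √64 = 8  ⇒  r_B = 8 − 6 = 2

rB=2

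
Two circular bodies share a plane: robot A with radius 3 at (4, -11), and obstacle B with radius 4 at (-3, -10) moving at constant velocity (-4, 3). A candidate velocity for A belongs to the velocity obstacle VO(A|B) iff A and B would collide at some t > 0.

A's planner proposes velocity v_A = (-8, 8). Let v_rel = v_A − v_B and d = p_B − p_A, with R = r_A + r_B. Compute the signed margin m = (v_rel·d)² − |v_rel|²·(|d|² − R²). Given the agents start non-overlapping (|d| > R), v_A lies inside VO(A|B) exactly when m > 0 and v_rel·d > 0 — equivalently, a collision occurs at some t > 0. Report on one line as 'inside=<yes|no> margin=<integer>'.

d = (-7, 1),  |d|² = 50;  R = 3+4 = 7,  c = 50−7² = 1
v_rel = (-4, 5),  |v_rel|² = 41;  v_rel·d = (-4)·(-7) + (5)·(1) = 33
41·t² − 66·t + 1 = 0  ⇒  m = 33² − 41·1 = 1048
m = 1048 > 0,  v_rel·d = 33 > 0  ⇒  inside

inside=yes margin=1048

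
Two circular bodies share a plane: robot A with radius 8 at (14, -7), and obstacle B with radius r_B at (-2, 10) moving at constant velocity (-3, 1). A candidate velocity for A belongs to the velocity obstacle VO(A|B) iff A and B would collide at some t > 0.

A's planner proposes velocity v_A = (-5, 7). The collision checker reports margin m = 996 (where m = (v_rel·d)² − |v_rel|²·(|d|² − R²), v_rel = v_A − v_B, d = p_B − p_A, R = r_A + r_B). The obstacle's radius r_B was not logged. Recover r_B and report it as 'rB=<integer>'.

m = 996
d = (-16, 17);  v_rel = (-2, 6),  |v_rel|² = 40
v_rel×d = (-2)·(17) − (6)·(-16) = 62
since m = R²·40 − 62²:  R² = (3844 + 996) / 40 = 121
R = √121 = 11  ⇒  r_B = 11 − 8 = 3

rB=3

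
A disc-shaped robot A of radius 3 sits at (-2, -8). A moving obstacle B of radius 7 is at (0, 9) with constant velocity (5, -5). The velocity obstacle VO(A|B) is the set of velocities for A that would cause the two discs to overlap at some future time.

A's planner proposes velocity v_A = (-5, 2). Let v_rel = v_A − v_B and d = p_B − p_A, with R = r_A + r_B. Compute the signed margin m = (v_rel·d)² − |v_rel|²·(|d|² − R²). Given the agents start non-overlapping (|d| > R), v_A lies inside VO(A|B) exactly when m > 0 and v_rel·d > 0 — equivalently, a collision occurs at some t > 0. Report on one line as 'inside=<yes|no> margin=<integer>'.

d = (2, 17),  |d|² = 293;  R = 3+7 = 10,  c = 293−10² = 193
v_rel = (-10, 7),  |v_rel|² = 149;  v_rel·d = (-10)·(2) + (7)·(17) = 99
149·t² − 198·t + 193 = 0  ⇒  m = 99² − 149·193 = -18956
m = -18956 < 0,  v_rel·d = 99 > 0  ⇒  outside

inside=no margin=-18956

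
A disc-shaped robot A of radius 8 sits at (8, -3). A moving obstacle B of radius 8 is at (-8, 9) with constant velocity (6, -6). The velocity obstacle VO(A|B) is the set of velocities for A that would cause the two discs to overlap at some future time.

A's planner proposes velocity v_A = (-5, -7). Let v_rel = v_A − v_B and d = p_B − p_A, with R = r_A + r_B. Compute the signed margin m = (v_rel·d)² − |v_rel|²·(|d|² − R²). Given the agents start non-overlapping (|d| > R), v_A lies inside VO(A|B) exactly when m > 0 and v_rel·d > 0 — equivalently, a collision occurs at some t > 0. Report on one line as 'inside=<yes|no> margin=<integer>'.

d = (-16, 12),  |d|² = 400;  R = 8+8 = 16,  c = 400−16² = 144
v_rel = (-11, -1),  |v_rel|² = 122;  v_rel·d = (-11)·(-16) + (-1)·(12) = 164
122·t² − 328·t + 144 = 0  ⇒  m = 164² − 122·144 = 9328
m = 9328 > 0,  v_rel·d = 164 > 0  ⇒  inside

inside=yes margin=9328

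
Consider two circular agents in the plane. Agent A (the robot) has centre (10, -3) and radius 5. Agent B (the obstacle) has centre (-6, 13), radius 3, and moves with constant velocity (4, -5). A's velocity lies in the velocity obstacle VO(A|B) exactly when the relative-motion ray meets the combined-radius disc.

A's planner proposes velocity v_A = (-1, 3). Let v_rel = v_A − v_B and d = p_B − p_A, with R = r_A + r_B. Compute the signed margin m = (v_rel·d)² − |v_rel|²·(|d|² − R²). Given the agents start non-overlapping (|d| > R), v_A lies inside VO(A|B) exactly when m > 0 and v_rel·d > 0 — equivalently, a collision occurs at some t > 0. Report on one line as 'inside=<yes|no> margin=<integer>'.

d = (-16, 16),  |d|² = 512;  R = 5+3 = 8,  c = 512−8² = 448
v_rel = (-5, 8),  |v_rel|² = 89;  v_rel·d = (-5)·(-16) + (8)·(16) = 208
89·t² − 416·t + 448 = 0  ⇒  m = 208² − 89·448 = 3392
m = 3392 > 0,  v_rel·d = 208 > 0  ⇒  inside

inside=yes margin=3392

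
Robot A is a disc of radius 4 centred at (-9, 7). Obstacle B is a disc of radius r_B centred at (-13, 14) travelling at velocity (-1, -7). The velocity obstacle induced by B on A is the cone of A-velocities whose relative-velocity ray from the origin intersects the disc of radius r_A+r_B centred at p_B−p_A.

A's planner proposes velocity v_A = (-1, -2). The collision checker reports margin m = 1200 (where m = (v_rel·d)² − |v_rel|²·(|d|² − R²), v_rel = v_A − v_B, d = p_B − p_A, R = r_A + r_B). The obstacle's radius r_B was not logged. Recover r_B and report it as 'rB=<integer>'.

m = 1200
d = (-4, 7);  v_rel = (0, 5),  |v_rel|² = 25
v_rel×d = (0)·(7) − (5)·(-4) = 20
since m = R²·25 − 20²:  R² = (400 + 1200) / 25 = 64
R = √64 = 8  ⇒  r_B = 8 − 4 = 4

rB=4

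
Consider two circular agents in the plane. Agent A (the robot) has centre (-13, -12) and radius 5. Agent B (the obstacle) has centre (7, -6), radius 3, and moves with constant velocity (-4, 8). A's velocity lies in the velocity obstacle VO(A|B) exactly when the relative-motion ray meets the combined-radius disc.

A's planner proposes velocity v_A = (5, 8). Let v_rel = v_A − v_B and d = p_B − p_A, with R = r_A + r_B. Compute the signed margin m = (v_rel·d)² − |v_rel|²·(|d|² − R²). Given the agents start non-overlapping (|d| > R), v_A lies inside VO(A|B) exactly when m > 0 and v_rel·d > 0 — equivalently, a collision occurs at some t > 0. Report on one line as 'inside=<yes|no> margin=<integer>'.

d = (20, 6),  |d|² = 436;  R = 5+3 = 8,  c = 436−8² = 372
v_rel = (9, 0),  |v_rel|² = 81;  v_rel·d = (9)·(20) + (0)·(6) = 180
81·t² − 360·t + 372 = 0  ⇒  m = 180² − 81·372 = 2268
m = 2268 > 0,  v_rel·d = 180 > 0  ⇒  inside

inside=yes margin=2268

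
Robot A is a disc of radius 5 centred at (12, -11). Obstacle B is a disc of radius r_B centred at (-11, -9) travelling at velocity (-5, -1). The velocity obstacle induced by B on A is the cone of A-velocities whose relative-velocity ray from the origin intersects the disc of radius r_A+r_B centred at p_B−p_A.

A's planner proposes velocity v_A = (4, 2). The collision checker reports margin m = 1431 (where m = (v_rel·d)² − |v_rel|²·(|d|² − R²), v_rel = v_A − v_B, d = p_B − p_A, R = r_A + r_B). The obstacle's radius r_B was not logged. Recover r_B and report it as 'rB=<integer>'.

m = 1431
d = (-23, 2);  v_rel = (9, 3),  |v_rel|² = 90
v_rel×d = (9)·(2) − (3)·(-23) = 87
since m = R²·90 − 87²:  R² = (7569 + 1431) / 90 = 100
R = √100 = 10  ⇒  r_B = 10 − 5 = 5

rB=5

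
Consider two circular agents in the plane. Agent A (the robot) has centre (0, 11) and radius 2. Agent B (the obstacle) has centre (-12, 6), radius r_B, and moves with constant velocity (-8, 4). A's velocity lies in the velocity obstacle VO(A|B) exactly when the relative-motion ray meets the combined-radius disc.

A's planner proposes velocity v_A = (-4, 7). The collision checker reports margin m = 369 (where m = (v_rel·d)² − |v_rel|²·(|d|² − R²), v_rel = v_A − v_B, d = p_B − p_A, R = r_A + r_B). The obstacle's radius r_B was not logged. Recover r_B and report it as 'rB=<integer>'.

m = 369
d = (-12, -5);  v_rel = (4, 3),  |v_rel|² = 25
v_rel×d = (4)·(-5) − (3)·(-12) = 16
since m = R²·25 − 16²:  R² = (256 + 369) / 25 = 25
R = √25 = 5  ⇒  r_B = 5 − 2 = 3

rB=3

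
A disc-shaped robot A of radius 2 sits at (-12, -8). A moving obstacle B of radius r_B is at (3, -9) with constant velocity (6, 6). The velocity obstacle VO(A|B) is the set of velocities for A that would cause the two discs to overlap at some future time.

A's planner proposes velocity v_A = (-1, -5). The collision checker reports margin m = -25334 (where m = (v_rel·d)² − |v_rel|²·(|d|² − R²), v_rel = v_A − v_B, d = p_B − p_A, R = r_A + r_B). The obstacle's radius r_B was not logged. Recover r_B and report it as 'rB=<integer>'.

m = -25334
d = (15, -1);  v_rel = (-7, -11),  |v_rel|² = 170
v_rel×d = (-7)·(-1) − (-11)·(15) = 172
since m = R²·170 − 172²:  R² = (29584 + -25334) / 170 = 25
R = √25 = 5  ⇒  r_B = 5 − 2 = 3

rB=3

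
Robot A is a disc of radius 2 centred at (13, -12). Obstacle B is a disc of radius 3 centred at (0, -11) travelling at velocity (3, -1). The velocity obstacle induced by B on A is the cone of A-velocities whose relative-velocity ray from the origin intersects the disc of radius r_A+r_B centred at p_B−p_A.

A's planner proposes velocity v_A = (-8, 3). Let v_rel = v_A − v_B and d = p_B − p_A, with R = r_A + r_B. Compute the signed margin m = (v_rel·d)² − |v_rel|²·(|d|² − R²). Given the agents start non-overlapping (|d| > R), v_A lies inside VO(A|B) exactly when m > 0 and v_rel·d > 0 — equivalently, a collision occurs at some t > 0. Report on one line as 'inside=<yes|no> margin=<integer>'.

d = (-13, 1),  |d|² = 170;  R = 2+3 = 5,  c = 170−5² = 145
v_rel = (-11, 4),  |v_rel|² = 137;  v_rel·d = (-11)·(-13) + (4)·(1) = 147
137·t² − 294·t + 145 = 0  ⇒  m = 147² − 137·145 = 1744
m = 1744 > 0,  v_rel·d = 147 > 0  ⇒  inside

inside=yes margin=1744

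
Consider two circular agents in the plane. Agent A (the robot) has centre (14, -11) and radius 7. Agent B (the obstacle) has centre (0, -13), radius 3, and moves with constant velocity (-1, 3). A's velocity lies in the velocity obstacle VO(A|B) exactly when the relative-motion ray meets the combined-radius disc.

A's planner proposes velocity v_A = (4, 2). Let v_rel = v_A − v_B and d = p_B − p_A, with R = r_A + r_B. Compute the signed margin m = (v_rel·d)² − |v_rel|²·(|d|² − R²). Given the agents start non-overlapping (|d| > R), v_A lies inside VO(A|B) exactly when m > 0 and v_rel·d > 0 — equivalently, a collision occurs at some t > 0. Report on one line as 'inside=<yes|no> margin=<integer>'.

d = (-14, -2),  |d|² = 200;  R = 7+3 = 10,  c = 200−10² = 100
v_rel = (5, -1),  |v_rel|² = 26;  v_rel·d = (5)·(-14) + (-1)·(-2) = -68
26·t² + 136·t + 100 = 0  ⇒  m = (-68)² − 26·100 = 2024
m = 2024 > 0,  v_rel·d = -68 < 0  ⇒  outside

inside=no margin=2024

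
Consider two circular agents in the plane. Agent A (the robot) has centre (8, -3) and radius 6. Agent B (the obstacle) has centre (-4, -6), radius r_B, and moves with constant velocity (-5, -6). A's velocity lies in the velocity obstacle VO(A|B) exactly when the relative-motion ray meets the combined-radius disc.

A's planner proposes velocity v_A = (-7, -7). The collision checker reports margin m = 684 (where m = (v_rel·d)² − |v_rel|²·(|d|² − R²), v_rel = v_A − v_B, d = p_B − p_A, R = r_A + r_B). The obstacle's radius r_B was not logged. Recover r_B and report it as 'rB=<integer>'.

m = 684
d = (-12, -3);  v_rel = (-2, -1),  |v_rel|² = 5
v_rel×d = (-2)·(-3) − (-1)·(-12) = -6
since m = R²·5 − (-6)²:  R² = (36 + 684) / 5 = 144
R = √144 = 12  ⇒  r_B = 12 − 6 = 6

rB=6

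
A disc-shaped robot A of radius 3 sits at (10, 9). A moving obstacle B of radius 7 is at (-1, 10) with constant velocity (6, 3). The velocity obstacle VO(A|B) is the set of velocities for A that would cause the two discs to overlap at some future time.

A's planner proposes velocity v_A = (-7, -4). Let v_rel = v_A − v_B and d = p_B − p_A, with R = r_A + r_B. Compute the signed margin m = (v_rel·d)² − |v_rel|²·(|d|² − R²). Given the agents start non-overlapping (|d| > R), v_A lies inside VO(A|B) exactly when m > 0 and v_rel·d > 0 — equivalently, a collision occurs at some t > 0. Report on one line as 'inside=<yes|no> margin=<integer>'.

d = (-11, 1),  |d|² = 122;  R = 3+7 = 10,  c = 122−10² = 22
v_rel = (-13, -7),  |v_rel|² = 218;  v_rel·d = (-13)·(-11) + (-7)·(1) = 136
218·t² − 272·t + 22 = 0  ⇒  m = 136² − 218·22 = 13700
m = 13700 > 0,  v_rel·d = 136 > 0  ⇒  inside

inside=yes margin=13700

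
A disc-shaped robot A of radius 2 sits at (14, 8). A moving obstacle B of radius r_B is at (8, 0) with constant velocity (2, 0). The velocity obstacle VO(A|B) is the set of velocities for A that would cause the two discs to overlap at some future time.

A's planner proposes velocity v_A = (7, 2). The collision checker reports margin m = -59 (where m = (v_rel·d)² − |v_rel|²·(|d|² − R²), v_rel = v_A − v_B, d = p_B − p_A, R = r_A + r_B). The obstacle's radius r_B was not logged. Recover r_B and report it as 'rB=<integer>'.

m = -59
d = (-6, -8);  v_rel = (5, 2),  |v_rel|² = 29
v_rel×d = (5)·(-8) − (2)·(-6) = -28
since m = R²·29 − (-28)²:  R² = (784 + -59) / 29 = 25
R = √25 = 5  ⇒  r_B = 5 − 2 = 3

rB=3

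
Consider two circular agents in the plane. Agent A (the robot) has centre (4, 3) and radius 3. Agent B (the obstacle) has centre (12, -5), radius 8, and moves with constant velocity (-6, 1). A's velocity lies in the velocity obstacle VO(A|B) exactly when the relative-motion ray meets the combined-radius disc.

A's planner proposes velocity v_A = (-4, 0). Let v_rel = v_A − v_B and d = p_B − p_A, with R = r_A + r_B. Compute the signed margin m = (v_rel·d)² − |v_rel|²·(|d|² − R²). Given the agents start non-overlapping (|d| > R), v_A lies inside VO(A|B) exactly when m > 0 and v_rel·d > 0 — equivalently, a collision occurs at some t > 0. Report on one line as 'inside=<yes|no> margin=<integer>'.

d = (8, -8),  |d|² = 128;  R = 3+8 = 11,  c = 128−11² = 7
v_rel = (2, -1),  |v_rel|² = 5;  v_rel·d = (2)·(8) + (-1)·(-8) = 24
5·t² − 48·t + 7 = 0  ⇒  m = 24² − 5·7 = 541
m = 541 > 0,  v_rel·d = 24 > 0  ⇒  inside

inside=yes margin=541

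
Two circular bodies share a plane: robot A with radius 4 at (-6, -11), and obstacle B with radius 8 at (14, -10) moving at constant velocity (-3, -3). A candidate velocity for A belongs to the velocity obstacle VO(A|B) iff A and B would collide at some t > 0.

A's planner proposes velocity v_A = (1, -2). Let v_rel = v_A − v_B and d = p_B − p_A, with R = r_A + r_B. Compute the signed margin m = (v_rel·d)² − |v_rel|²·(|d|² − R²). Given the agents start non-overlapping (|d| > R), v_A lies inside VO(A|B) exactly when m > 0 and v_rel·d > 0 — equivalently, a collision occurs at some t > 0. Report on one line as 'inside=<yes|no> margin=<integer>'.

d = (20, 1),  |d|² = 401;  R = 4+8 = 12,  c = 401−12² = 257
v_rel = (4, 1),  |v_rel|² = 17;  v_rel·d = (4)·(20) + (1)·(1) = 81
17·t² − 162·t + 257 = 0  ⇒  m = 81² − 17·257 = 2192
m = 2192 > 0,  v_rel·d = 81 > 0  ⇒  inside

inside=yes margin=2192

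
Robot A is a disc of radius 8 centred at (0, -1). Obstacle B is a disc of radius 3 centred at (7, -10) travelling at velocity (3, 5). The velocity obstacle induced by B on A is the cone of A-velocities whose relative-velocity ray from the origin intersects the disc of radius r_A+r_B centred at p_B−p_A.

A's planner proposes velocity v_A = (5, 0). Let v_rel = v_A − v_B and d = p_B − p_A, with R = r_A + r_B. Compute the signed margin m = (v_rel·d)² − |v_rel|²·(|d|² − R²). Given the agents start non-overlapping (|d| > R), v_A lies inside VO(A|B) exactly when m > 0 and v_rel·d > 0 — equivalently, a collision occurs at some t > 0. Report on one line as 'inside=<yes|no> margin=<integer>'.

d = (7, -9),  |d|² = 130;  R = 8+3 = 11,  c = 130−11² = 9
v_rel = (2, -5),  |v_rel|² = 29;  v_rel·d = (2)·(7) + (-5)·(-9) = 59
29·t² − 118·t + 9 = 0  ⇒  m = 59² − 29·9 = 3220
m = 3220 > 0,  v_rel·d = 59 > 0  ⇒  inside

inside=yes margin=3220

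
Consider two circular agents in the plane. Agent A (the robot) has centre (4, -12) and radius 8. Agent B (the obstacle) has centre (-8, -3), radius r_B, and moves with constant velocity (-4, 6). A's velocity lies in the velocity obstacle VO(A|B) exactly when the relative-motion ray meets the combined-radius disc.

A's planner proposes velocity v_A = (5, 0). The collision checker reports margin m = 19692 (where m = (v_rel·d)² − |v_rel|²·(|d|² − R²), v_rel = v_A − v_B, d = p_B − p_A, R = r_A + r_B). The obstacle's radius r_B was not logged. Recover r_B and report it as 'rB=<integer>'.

m = 19692
d = (-12, 9);  v_rel = (9, -6),  |v_rel|² = 117
v_rel×d = (9)·(9) − (-6)·(-12) = 9
since m = R²·117 − 9²:  R² = (81 + 19692) / 117 = 169
R = √169 = 13  ⇒  r_B = 13 − 8 = 5

rB=5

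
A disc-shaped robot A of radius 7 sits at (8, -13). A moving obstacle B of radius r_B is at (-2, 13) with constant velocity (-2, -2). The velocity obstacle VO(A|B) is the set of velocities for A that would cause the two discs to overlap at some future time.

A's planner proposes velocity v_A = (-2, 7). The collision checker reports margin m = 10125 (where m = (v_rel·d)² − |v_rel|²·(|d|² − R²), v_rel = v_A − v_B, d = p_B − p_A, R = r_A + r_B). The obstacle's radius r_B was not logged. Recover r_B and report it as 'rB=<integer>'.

m = 10125
d = (-10, 26);  v_rel = (0, 9),  |v_rel|² = 81
v_rel×d = (0)·(26) − (9)·(-10) = 90
since m = R²·81 − 90²:  R² = (8100 + 10125) / 81 = 225
R = √225 = 15  ⇒  r_B = 15 − 7 = 8

rB=8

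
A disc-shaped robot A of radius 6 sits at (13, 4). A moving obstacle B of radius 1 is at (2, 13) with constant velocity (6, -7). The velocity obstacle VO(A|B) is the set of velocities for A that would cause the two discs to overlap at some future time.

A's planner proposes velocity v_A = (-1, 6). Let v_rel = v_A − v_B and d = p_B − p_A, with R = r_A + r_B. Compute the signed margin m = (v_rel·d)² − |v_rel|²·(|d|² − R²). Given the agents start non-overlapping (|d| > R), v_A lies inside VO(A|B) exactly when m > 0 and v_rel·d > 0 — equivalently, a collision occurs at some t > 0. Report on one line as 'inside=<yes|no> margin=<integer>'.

d = (-11, 9),  |d|² = 202;  R = 6+1 = 7,  c = 202−7² = 153
v_rel = (-7, 13),  |v_rel|² = 218;  v_rel·d = (-7)·(-11) + (13)·(9) = 194
218·t² − 388·t + 153 = 0  ⇒  m = 194² − 218·153 = 4282
m = 4282 > 0,  v_rel·d = 194 > 0  ⇒  inside

inside=yes margin=4282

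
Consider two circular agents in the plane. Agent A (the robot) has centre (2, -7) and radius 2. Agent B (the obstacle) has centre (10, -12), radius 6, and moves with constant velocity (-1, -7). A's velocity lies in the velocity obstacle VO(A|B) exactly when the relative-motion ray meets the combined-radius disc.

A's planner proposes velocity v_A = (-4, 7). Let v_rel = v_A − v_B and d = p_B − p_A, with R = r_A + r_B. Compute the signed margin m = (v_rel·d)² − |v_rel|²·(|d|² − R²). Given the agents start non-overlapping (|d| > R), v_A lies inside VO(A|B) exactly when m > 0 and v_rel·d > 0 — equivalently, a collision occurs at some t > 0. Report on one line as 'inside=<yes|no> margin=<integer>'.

d = (8, -5),  |d|² = 89;  R = 2+6 = 8,  c = 89−8² = 25
v_rel = (-3, 14),  |v_rel|² = 205;  v_rel·d = (-3)·(8) + (14)·(-5) = -94
205·t² + 188·t + 25 = 0  ⇒  m = (-94)² − 205·25 = 3711
m = 3711 > 0,  v_rel·d = -94 < 0  ⇒  outside

inside=no margin=3711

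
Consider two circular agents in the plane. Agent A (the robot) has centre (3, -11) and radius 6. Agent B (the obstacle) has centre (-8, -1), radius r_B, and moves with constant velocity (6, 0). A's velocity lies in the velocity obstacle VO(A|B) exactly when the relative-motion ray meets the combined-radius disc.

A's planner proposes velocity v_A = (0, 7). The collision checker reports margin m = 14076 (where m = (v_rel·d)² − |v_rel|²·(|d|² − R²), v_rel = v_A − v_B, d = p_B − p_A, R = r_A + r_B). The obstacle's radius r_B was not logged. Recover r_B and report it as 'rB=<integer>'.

m = 14076
d = (-11, 10);  v_rel = (-6, 7),  |v_rel|² = 85
v_rel×d = (-6)·(10) − (7)·(-11) = 17
since m = R²·85 − 17²:  R² = (289 + 14076) / 85 = 169
R = √169 = 13  ⇒  r_B = 13 − 6 = 7

rB=7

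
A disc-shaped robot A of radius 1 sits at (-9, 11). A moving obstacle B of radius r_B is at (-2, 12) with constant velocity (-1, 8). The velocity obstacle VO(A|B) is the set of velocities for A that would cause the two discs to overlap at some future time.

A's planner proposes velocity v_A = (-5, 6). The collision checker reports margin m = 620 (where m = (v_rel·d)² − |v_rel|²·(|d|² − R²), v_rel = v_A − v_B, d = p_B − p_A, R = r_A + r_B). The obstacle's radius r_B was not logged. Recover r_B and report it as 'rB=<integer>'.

m = 620
d = (7, 1);  v_rel = (-4, -2),  |v_rel|² = 20
v_rel×d = (-4)·(1) − (-2)·(7) = 10
since m = R²·20 − 10²:  R² = (100 + 620) / 20 = 36
R = √36 = 6  ⇒  r_B = 6 − 1 = 5

rB=5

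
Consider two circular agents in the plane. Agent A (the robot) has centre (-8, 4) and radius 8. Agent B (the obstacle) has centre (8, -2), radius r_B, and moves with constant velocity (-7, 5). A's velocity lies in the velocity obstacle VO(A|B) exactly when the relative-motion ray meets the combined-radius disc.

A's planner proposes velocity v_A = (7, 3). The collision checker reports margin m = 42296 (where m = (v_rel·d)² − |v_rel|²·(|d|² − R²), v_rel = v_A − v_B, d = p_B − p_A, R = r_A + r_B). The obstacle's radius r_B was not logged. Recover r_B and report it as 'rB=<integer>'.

m = 42296
d = (16, -6);  v_rel = (14, -2),  |v_rel|² = 200
v_rel×d = (14)·(-6) − (-2)·(16) = -52
since m = R²·200 − (-52)²:  R² = (2704 + 42296) / 200 = 225
R = √225 = 15  ⇒  r_B = 15 − 8 = 7

rB=7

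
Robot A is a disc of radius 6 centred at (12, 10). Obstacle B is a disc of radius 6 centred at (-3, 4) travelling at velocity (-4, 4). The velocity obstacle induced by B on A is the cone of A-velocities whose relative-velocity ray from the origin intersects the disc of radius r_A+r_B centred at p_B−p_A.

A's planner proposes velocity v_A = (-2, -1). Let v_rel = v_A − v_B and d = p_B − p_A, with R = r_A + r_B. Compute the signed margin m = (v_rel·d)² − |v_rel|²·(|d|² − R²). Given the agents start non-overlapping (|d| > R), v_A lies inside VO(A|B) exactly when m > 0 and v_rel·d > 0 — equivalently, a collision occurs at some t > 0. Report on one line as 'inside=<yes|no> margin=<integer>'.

d = (-15, -6),  |d|² = 261;  R = 6+6 = 12,  c = 261−12² = 117
v_rel = (2, -5),  |v_rel|² = 29;  v_rel·d = (2)·(-15) + (-5)·(-6) = 0
29·t² − 0·t + 117 = 0  ⇒  m = 0² − 29·117 = -3393
m = -3393 < 0,  v_rel·d = 0 = 0  ⇒  outside

inside=no margin=-3393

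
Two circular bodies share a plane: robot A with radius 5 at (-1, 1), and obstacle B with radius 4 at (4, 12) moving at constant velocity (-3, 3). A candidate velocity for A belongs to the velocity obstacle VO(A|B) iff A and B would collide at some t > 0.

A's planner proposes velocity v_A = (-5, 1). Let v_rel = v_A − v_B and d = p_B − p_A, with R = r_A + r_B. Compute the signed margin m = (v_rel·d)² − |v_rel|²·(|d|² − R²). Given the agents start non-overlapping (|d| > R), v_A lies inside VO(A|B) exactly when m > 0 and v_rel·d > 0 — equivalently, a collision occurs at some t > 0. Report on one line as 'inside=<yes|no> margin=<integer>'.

d = (5, 11),  |d|² = 146;  R = 5+4 = 9,  c = 146−9² = 65
v_rel = (-2, -2),  |v_rel|² = 8;  v_rel·d = (-2)·(5) + (-2)·(11) = -32
8·t² + 64·t + 65 = 0  ⇒  m = (-32)² − 8·65 = 504
m = 504 > 0,  v_rel·d = -32 < 0  ⇒  outside

inside=no margin=504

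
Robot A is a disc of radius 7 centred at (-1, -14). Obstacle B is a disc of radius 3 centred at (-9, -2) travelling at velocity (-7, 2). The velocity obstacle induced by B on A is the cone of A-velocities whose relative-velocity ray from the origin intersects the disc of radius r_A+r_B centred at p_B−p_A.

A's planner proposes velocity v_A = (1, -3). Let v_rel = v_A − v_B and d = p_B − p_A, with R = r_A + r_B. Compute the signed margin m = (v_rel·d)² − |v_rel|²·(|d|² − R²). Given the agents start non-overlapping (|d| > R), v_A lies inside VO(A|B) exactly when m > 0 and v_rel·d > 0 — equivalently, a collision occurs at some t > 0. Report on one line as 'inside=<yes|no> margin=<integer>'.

d = (-8, 12),  |d|² = 208;  R = 7+3 = 10,  c = 208−10² = 108
v_rel = (8, -5),  |v_rel|² = 89;  v_rel·d = (8)·(-8) + (-5)·(12) = -124
89·t² + 248·t + 108 = 0  ⇒  m = (-124)² − 89·108 = 5764
m = 5764 > 0,  v_rel·d = -124 < 0  ⇒  outside

inside=no margin=5764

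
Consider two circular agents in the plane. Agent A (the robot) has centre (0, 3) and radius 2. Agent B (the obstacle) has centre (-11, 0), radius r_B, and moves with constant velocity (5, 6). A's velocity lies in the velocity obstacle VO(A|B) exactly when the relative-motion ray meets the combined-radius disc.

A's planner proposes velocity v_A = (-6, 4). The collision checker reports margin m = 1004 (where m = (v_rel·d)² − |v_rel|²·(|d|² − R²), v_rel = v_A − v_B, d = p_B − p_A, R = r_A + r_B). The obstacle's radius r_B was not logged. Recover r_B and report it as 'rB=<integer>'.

m = 1004
d = (-11, -3);  v_rel = (-11, -2),  |v_rel|² = 125
v_rel×d = (-11)·(-3) − (-2)·(-11) = 11
since m = R²·125 − 11²:  R² = (121 + 1004) / 125 = 9
R = √9 = 3  ⇒  r_B = 3 − 2 = 1

rB=1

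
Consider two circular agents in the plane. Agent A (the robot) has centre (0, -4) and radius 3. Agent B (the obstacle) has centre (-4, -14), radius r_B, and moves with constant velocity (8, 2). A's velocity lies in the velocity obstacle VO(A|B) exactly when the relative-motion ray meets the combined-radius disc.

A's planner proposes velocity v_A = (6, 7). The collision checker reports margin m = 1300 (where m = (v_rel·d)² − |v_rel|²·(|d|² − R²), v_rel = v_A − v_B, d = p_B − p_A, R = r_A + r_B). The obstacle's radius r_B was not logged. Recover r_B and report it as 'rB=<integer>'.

m = 1300
d = (-4, -10);  v_rel = (-2, 5),  |v_rel|² = 29
v_rel×d = (-2)·(-10) − (5)·(-4) = 40
since m = R²·29 − 40²:  R² = (1600 + 1300) / 29 = 100
R = √100 = 10  ⇒  r_B = 10 − 3 = 7

rB=7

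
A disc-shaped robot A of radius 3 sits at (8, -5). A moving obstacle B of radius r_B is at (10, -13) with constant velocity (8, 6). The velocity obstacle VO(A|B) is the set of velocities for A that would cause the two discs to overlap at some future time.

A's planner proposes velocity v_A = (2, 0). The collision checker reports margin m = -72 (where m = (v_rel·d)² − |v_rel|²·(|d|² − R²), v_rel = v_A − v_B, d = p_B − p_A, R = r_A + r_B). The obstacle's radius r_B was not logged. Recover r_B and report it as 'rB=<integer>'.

m = -72
d = (2, -8);  v_rel = (-6, -6),  |v_rel|² = 72
v_rel×d = (-6)·(-8) − (-6)·(2) = 60
since m = R²·72 − 60²:  R² = (3600 + -72) / 72 = 49
R = √49 = 7  ⇒  r_B = 7 − 3 = 4

rB=4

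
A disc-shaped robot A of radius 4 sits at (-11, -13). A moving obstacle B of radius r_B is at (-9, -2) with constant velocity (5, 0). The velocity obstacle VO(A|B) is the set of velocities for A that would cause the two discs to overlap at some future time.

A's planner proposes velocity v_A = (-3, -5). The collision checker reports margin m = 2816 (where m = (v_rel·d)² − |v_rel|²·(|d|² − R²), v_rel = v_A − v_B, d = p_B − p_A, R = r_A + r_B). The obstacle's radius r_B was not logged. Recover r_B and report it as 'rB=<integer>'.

m = 2816
d = (2, 11);  v_rel = (-8, -5),  |v_rel|² = 89
v_rel×d = (-8)·(11) − (-5)·(2) = -78
since m = R²·89 − (-78)²:  R² = (6084 + 2816) / 89 = 100
R = √100 = 10  ⇒  r_B = 10 − 4 = 6

rB=6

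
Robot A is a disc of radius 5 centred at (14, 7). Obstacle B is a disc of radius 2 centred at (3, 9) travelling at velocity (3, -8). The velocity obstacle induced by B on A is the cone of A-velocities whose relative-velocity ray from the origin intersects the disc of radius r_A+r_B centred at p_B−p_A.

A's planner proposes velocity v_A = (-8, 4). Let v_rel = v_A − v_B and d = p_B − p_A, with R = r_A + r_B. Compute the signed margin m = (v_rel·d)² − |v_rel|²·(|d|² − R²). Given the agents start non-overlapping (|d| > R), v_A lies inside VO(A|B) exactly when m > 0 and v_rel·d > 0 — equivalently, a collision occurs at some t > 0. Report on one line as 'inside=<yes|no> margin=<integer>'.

d = (-11, 2),  |d|² = 125;  R = 5+2 = 7,  c = 125−7² = 76
v_rel = (-11, 12),  |v_rel|² = 265;  v_rel·d = (-11)·(-11) + (12)·(2) = 145
265·t² − 290·t + 76 = 0  ⇒  m = 145² − 265·76 = 885
m = 885 > 0,  v_rel·d = 145 > 0  ⇒  inside

inside=yes margin=885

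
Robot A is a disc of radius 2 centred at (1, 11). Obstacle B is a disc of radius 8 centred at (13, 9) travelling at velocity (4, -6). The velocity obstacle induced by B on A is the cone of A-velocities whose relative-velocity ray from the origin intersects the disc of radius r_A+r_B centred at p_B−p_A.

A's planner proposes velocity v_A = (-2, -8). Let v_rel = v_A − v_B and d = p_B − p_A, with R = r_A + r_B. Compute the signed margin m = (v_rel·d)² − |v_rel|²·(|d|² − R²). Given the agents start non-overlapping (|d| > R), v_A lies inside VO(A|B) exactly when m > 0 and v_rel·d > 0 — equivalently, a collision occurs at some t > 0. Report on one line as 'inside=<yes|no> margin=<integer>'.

d = (12, -2),  |d|² = 148;  R = 2+8 = 10,  c = 148−10² = 48
v_rel = (-6, -2),  |v_rel|² = 40;  v_rel·d = (-6)·(12) + (-2)·(-2) = -68
40·t² + 136·t + 48 = 0  ⇒  m = (-68)² − 40·48 = 2704
m = 2704 > 0,  v_rel·d = -68 < 0  ⇒  outside

inside=no margin=2704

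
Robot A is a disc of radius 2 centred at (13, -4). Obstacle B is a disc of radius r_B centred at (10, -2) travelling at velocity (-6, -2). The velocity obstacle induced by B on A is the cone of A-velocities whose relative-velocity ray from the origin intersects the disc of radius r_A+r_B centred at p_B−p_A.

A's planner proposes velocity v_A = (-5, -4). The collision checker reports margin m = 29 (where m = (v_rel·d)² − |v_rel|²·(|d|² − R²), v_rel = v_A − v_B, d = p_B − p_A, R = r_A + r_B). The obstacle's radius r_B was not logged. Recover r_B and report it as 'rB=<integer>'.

m = 29
d = (-3, 2);  v_rel = (1, -2),  |v_rel|² = 5
v_rel×d = (1)·(2) − (-2)·(-3) = -4
since m = R²·5 − (-4)²:  R² = (16 + 29) / 5 = 9
R = √9 = 3  ⇒  r_B = 3 − 2 = 1

rB=1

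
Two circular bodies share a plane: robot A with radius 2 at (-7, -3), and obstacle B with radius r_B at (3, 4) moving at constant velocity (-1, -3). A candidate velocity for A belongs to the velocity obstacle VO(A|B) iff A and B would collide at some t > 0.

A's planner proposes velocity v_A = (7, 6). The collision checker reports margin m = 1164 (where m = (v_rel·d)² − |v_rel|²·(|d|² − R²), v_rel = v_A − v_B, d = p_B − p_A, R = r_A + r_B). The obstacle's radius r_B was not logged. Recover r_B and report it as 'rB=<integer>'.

m = 1164
d = (10, 7);  v_rel = (8, 9),  |v_rel|² = 145
v_rel×d = (8)·(7) − (9)·(10) = -34
since m = R²·145 − (-34)²:  R² = (1156 + 1164) / 145 = 16
R = √16 = 4  ⇒  r_B = 4 − 2 = 2

rB=2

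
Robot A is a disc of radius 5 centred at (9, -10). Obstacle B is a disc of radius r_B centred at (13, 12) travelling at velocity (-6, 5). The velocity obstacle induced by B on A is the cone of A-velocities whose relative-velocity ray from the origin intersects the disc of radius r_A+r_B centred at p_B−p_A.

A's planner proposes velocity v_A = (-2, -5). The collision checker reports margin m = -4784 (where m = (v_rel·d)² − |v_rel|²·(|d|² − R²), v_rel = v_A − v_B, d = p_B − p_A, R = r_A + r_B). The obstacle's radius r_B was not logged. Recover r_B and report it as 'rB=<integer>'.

m = -4784
d = (4, 22);  v_rel = (4, -10),  |v_rel|² = 116
v_rel×d = (4)·(22) − (-10)·(4) = 128
since m = R²·116 − 128²:  R² = (16384 + -4784) / 116 = 100
R = √100 = 10  ⇒  r_B = 10 − 5 = 5

rB=5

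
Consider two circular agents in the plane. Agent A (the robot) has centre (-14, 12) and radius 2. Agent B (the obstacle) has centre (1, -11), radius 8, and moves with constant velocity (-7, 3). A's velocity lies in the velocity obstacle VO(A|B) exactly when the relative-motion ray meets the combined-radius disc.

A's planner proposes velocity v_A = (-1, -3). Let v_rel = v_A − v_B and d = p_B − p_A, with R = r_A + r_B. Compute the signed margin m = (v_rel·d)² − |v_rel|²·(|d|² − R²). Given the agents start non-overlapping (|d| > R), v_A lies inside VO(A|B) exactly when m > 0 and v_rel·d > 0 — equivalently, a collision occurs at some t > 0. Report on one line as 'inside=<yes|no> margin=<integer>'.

d = (15, -23),  |d|² = 754;  R = 2+8 = 10,  c = 754−10² = 654
v_rel = (6, -6),  |v_rel|² = 72;  v_rel·d = (6)·(15) + (-6)·(-23) = 228
72·t² − 456·t + 654 = 0  ⇒  m = 228² − 72·654 = 4896
m = 4896 > 0,  v_rel·d = 228 > 0  ⇒  inside

inside=yes margin=4896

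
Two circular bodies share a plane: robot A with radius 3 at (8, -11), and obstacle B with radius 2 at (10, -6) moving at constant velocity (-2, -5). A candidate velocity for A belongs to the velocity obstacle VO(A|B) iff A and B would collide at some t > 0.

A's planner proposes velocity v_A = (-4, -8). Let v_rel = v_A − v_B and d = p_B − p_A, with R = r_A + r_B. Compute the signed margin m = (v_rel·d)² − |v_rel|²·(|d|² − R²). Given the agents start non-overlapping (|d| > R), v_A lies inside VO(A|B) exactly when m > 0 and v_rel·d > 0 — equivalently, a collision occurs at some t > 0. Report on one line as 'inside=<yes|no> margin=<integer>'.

d = (2, 5),  |d|² = 29;  R = 3+2 = 5,  c = 29−5² = 4
v_rel = (-2, -3),  |v_rel|² = 13;  v_rel·d = (-2)·(2) + (-3)·(5) = -19
13·t² + 38·t + 4 = 0  ⇒  m = (-19)² − 13·4 = 309
m = 309 > 0,  v_rel·d = -19 < 0  ⇒  outside

inside=no margin=309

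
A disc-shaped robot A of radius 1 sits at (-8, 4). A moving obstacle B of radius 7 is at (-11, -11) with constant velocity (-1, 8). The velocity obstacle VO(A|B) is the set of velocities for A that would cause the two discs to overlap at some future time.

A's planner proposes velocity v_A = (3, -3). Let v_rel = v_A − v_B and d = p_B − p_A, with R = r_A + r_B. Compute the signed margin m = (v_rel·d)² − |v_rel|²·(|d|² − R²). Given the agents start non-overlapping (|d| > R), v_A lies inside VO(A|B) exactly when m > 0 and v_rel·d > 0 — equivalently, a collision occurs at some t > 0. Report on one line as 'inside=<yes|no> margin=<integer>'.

d = (-3, -15),  |d|² = 234;  R = 1+7 = 8,  c = 234−8² = 170
v_rel = (4, -11),  |v_rel|² = 137;  v_rel·d = (4)·(-3) + (-11)·(-15) = 153
137·t² − 306·t + 170 = 0  ⇒  m = 153² − 137·170 = 119
m = 119 > 0,  v_rel·d = 153 > 0  ⇒  inside

inside=yes margin=119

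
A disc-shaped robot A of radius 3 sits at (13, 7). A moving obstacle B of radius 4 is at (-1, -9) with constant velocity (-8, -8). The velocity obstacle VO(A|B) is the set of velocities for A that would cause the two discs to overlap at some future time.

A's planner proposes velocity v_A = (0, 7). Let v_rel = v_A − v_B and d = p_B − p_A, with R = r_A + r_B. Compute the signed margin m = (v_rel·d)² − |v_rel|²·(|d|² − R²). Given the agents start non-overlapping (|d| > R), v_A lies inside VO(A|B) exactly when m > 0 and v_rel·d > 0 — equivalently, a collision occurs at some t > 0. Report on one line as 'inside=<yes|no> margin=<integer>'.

d = (-14, -16),  |d|² = 452;  R = 3+4 = 7,  c = 452−7² = 403
v_rel = (8, 15),  |v_rel|² = 289;  v_rel·d = (8)·(-14) + (15)·(-16) = -352
289·t² + 704·t + 403 = 0  ⇒  m = (-352)² − 289·403 = 7437
m = 7437 > 0,  v_rel·d = -352 < 0  ⇒  outside

inside=no margin=7437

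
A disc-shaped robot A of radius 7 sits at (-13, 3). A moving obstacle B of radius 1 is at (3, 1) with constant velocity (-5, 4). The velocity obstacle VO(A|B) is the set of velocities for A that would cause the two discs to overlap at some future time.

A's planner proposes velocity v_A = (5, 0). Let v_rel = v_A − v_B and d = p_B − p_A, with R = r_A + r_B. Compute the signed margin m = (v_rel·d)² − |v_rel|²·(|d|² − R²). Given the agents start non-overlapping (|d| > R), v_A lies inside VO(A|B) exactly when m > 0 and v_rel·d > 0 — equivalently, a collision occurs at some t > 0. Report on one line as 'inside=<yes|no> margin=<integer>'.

d = (16, -2),  |d|² = 260;  R = 7+1 = 8,  c = 260−8² = 196
v_rel = (10, -4),  |v_rel|² = 116;  v_rel·d = (10)·(16) + (-4)·(-2) = 168
116·t² − 336·t + 196 = 0  ⇒  m = 168² − 116·196 = 5488
m = 5488 > 0,  v_rel·d = 168 > 0  ⇒  inside

inside=yes margin=5488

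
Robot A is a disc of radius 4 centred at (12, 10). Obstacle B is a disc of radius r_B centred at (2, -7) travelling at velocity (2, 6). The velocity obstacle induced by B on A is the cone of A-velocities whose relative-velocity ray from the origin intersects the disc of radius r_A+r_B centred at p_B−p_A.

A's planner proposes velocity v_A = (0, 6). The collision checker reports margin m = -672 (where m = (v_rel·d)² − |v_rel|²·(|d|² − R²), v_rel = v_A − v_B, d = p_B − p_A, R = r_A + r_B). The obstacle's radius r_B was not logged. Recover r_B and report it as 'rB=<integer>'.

m = -672
d = (-10, -17);  v_rel = (-2, 0),  |v_rel|² = 4
v_rel×d = (-2)·(-17) − (0)·(-10) = 34
since m = R²·4 − 34²:  R² = (1156 + -672) / 4 = 121
R = √121 = 11  ⇒  r_B = 11 − 4 = 7

rB=7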